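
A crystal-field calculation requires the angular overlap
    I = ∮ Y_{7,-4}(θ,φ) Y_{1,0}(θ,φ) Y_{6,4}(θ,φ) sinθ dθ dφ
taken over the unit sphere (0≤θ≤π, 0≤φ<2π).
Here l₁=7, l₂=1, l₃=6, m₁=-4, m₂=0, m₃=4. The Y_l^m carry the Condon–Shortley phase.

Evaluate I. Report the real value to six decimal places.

Checks pass: Σm=0; 14 even; l₃=6∈[6,8].
(2·7+1)(2·1+1)(2·6+1) = 585
Δ: 2! 12! 0! / 15! → 1/1365
sum: t=1:−1/518400 = -1/518400
3j²(7 1 6; 0 0 0) = Δ·Π!·Σ² = 7/195  (sign -1)
sum: t=1:−1/7257600 = -1/7257600
3j²(7 1 6; -4 0 4) = Δ·Π!·Σ² = 11/455  (sign -1)
combine: 4πI² = 585·7/195·11/455 = 33/65
take √, sign +1: I = 0.20099968

0.201000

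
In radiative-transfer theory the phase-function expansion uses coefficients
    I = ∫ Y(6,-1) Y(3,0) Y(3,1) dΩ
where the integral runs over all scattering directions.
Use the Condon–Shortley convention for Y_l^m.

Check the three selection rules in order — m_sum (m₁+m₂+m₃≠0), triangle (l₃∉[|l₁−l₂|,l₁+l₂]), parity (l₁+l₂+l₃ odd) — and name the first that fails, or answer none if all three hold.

none

m₁+m₂+m₃ = -1 + 0 + 1 = 0  ✓
triangle: |6−3|=3 ≤ l₃=3 ≤ 6+3=9  ✓
parity: l₁+l₂+l₃ = 12 is even  ✓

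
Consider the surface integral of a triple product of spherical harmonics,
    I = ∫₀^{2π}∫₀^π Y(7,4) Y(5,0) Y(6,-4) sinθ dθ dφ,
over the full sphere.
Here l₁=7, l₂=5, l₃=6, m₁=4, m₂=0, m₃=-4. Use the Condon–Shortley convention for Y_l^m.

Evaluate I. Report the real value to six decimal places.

-0.129992

Checks pass: Σm=0; 18 even; l₃=6∈[2,12].
(2·7+1)(2·5+1)(2·6+1) = 2145
Δ: 6! 8! 4! / 19! → 1/174594420
sum: t=1:−1/4147200 t=2:+1/207360 t=3:−1/82944 t=4:+1/207360 t=5:−1/4147200 = -1/345600
3j²(7 5 6; 0 0 0) = Δ·Π!·Σ² = 420/46189  (sign -1)
sum: t=1:−1/4147200 t=2:+1/1451520 t=3:−1/5806080 = 1/3628800
3j²(7 5 6; 4 0 -4) = Δ·Π!·Σ² = 320/29393  (sign +1)
combine: 4πI² = 2145·420/46189·320/29393 = 288000/1356277
take √, sign -1: I = -0.12999215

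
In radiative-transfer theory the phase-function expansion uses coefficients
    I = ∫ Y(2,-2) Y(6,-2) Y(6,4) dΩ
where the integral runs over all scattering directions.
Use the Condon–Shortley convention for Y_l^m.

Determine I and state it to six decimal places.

-0.153870

Checks pass: Σm=0; 14 even; l₃=6∈[4,8].
(2·2+1)(2·6+1)(2·6+1) = 845
Δ: 2! 2! 10! / 15! → 1/90090
sum: t=0:+1/69120 t=1:−1/14400 t=2:+1/69120 = -7/172800
3j²(2 6 6; 0 0 0) = Δ·Π!·Σ² = 14/715  (sign -1)
sum: t=2:+1/322560 = 1/322560
3j²(2 6 6; -2 -2 4) = Δ·Π!·Σ² = 18/1001  (sign +1)
combine: 4πI² = 845·14/715·18/1001 = 36/121
take √, sign -1: I = -0.15386989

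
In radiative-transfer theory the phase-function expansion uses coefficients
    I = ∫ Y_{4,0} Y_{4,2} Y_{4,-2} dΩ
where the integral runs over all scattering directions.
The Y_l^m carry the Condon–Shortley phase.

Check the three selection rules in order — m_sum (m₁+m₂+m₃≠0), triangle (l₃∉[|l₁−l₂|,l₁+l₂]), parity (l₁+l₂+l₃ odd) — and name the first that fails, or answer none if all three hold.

none

m₁+m₂+m₃ = 0 + 2 − 2 = 0  ✓
triangle: |4−4|=0 ≤ l₃=4 ≤ 4+4=8  ✓
parity: l₁+l₂+l₃ = 12 is even  ✓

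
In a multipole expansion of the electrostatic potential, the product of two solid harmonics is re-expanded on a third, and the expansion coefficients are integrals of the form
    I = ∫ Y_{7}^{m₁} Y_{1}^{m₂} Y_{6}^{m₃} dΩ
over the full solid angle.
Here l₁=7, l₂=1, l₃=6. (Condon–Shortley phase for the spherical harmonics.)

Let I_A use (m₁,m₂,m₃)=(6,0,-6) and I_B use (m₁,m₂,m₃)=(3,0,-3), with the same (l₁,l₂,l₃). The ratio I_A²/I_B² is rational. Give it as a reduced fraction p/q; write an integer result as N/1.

13/40

Shared (l₁,l₂,l₃)=(7,1,6): N and (l;000)² cancel in I_A²/I_B².
A: Δ = 2!·12!·0!/15! = 1/1365; Racah Σ t=1..1: t=1:−1/479001600 = -1/479001600; ⇒ 3j(7 1 6; 6 0 -6)² = 1/105, sgn -1
B: Δ = 2!·12!·0!/15! = 1/1365; Racah Σ t=1..1: t=1:−1/2177280 = -1/2177280; ⇒ 3j(7 1 6; 3 0 -3)² = 8/273, sgn +1
I_A²/I_B² = (1/105)/(8/273) = 13/40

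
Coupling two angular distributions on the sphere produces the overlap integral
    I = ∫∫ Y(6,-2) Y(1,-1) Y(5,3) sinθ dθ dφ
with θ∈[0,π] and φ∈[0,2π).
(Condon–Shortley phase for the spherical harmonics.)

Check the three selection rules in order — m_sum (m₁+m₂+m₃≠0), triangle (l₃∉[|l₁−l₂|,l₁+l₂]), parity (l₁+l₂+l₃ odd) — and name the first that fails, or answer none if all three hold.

m₁+m₂+m₃ = -2 − 1 + 3 = 0  ✓
triangle: |6−1|=5 ≤ l₃=5 ≤ 6+1=7  ✓
parity: l₁+l₂+l₃ = 12 is even  ✓

none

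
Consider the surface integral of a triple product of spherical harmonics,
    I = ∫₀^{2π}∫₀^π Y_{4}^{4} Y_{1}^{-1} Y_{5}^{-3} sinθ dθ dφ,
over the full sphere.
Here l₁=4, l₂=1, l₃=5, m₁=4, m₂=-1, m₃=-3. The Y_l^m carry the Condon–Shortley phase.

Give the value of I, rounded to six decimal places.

-0.049106

Rules hold: Σm=0, L=10 even, 3≤5≤5.
N = 9·3·11 = 297
Δ = 0!·8!·2!/11! = 1/495
Racah Σ t=0..0: t=0:+1/576 = 1/576
⇒ 3j(4 1 5; 0 0 0)² = 5/99, sgn -1
Racah Σ t=0..0: t=0:+1/80640 = 1/80640
⇒ 3j(4 1 5; 4 -1 -3)² = 1/495, sgn +1
4πI² = N·(3j₀)²·(3jₘ)² = 1/33
I = -1·√(0.030303/4π) = -0.04910640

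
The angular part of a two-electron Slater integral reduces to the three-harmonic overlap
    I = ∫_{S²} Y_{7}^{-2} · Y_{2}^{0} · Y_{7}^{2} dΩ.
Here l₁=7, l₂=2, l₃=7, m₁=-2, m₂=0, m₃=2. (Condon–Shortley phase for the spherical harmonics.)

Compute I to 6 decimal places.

0.125586

m-sum 0 ✓  L=16 even ✓  5≤7≤9 ✓
Π(2lᵢ+1) = 15×5×15 = 1125
triangle coeff Δ(7,2,7) = 1/185640
Σ_t [0,2]: t=0:+1/2419200 t=1:−1/518400 t=2:+1/2419200 = -1/907200
(3j)²=56/3315 [(7 2 7; 0 0 0)], sign=+1
Σ_t [0,2]: t=0:+1/8709120 t=1:−1/967680 t=2:+1/2419200 = -11/21772800
(3j)²=242/23205 [(7 2 7; -2 0 2)], sign=+1
⇒ 4πI² = 9680/48841
I = (+1)√(9680/48841/(4π)) = 0.12558578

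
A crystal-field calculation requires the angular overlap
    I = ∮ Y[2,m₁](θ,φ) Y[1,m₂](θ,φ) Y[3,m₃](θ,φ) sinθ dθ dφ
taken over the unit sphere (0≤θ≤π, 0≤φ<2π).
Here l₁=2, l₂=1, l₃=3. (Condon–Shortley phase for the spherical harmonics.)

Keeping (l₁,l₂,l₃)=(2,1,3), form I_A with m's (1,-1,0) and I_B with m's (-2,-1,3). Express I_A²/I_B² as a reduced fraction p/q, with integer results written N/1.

1/5

Same 2,1,3: normalisation and zero-m 3j drop out of the ratio.
A: Δ: 0! 4! 2! / 7! → 1/105; sum: t=0:+1/12 = 1/12; 3j²(2 1 3; 1 -1 0) = Δ·Π!·Σ² = 1/35  (sign -1)
B: Δ: 0! 4! 2! / 7! → 1/105; sum: t=0:+1/48 = 1/48; 3j²(2 1 3; -2 -1 3) = Δ·Π!·Σ² = 1/7  (sign +1)
I_A²/I_B² = (1/35)/(1/7) = 1/5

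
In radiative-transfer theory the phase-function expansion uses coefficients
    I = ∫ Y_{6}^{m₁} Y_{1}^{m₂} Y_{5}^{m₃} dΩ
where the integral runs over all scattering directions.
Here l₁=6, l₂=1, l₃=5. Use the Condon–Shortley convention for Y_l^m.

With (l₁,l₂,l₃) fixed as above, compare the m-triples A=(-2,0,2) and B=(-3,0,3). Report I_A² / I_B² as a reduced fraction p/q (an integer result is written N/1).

32/27

l's match ⇒ only the (l;m) 3-j factors differ between A and B.
A: triangle coeff Δ(6,1,5) = 1/858; Σ_t [1,1]: t=1:−1/30240 = -1/30240; (3j)²=16/429 [(6 1 5; -2 0 2)], sign=+1
B: triangle coeff Δ(6,1,5) = 1/858; Σ_t [1,1]: t=1:−1/80640 = -1/80640; (3j)²=9/286 [(6 1 5; -3 0 3)], sign=-1
I_A²/I_B² = (16/429)/(9/286) = 32/27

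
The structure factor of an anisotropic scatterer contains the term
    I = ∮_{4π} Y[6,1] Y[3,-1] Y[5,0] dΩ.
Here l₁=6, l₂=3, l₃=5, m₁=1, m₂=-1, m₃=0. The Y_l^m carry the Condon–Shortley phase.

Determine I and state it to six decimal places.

-0.077843

m-sum 0 ✓  L=14 even ✓  3≤5≤9 ✓
Π(2lᵢ+1) = 13×7×11 = 1001
triangle coeff Δ(6,3,5) = 1/675675
Σ_t [1,3]: t=1:−1/8640 t=2:+1/2304 t=3:−1/8640 = 7/34560
(3j)²=7/429 [(6 3 5; 0 0 0)], sign=-1
Σ_t [0,2]: t=0:+1/34560 t=1:−1/3456 t=2:+1/5760 = -1/11520
(3j)²=2/429 [(6 3 5; 1 -1 0)], sign=+1
⇒ 4πI² = 98/1287
I = (-1)√(98/1287/(4π)) = -0.07784287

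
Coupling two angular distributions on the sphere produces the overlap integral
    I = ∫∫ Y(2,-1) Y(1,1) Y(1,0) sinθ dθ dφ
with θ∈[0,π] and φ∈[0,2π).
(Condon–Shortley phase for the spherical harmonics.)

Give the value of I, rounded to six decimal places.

m-sum 0 ✓  L=4 even ✓  1≤1≤3 ✓
Π(2lᵢ+1) = 5×3×3 = 45
triangle coeff Δ(2,1,1) = 1/30
Σ_t [1,1]: t=1:−1/1 = -1/1
(3j)²=2/15 [(2 1 1; 0 0 0)], sign=+1
Σ_t [2,2]: t=2:+1/2 = 1/2
(3j)²=1/10 [(2 1 1; -1 1 0)], sign=-1
⇒ 4πI² = 3/5
I = (-1)√(3/5/(4π)) = -0.21850969

-0.218510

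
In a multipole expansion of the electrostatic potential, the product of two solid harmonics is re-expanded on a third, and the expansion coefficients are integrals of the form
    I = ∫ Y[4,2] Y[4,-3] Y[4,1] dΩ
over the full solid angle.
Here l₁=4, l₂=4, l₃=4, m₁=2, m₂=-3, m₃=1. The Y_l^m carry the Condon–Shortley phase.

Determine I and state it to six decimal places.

Rules hold: Σm=0, L=12 even, 0≤4≤8.
N = 9·9·9 = 729
Δ = 4!·4!·4!/13! = 1/450450
Racah Σ t=0..4: t=0:+1/13824 t=1:−1/216 t=2:+1/64 t=3:−1/216 t=4:+1/13824 = 5/768
⇒ 3j(4 4 4; 0 0 0)² = 18/1001, sgn +1
Racah Σ t=0..1: t=0:+1/576 t=1:−1/864 = 1/1728
⇒ 3j(4 4 4; 2 -3 1)² = 5/1287, sgn -1
4πI² = N·(3j₀)²·(3jₘ)² = 7290/143143
I = -1·√(0.0509281/4π) = -0.06366105

-0.063661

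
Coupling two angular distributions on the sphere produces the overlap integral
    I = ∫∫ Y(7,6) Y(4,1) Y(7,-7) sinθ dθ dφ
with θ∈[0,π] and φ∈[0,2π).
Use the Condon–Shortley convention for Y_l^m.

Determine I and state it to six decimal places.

Checks pass: Σm=0; 18 even; l₃=7∈[3,11].
(2·7+1)(2·4+1)(2·7+1) = 2025
Δ: 4! 10! 4! / 19! → 1/58198140
sum: t=0:+1/17418240 t=1:−1/622080 t=2:+1/230400 t=3:−1/622080 t=4:+1/17418240 = 1/806400
3j²(7 4 7; 0 0 0) = Δ·Π!·Σ² = 2268/230945  (sign -1)
sum: t=1:−1/522547200 = -1/522547200
3j²(7 4 7; 6 1 -7) = Δ·Π!·Σ² = 143/5814  (sign -1)
combine: 4πI² = 2025·2268/230945·143/5814 = 51030/104329
take √, sign +1: I = 0.19729012

0.197290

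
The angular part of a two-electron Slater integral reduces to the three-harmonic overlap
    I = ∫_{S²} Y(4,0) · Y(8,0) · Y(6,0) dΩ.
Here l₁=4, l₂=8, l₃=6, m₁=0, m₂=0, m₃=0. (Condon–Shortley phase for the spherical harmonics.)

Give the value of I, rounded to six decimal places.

0.137279

Rules hold: Σm=0, L=18 even, 4≤6≤12.
N = 9·17·13 = 1989
Δ = 6!·2!·10!/19! = 1/23279256
Racah Σ t=2..4: t=2:+1/1658880 t=3:−1/518400 t=4:+1/1658880 = -1/1382400
⇒ 3j(4 8 6; 0 0 0)² = 504/46189, sgn -1
(m-triple is (0,0,0) — same symbol as above.)
4πI² = N·(3j₀)²·(3jₘ)² = 2286144/9653501
I = +1·√(0.23682/4π) = 0.13727910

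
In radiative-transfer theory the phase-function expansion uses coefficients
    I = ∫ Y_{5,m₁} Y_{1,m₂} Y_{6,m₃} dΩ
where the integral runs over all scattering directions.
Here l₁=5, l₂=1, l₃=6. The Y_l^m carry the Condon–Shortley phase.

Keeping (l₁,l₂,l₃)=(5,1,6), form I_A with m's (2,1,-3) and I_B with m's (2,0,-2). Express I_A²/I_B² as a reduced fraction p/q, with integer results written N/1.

9/8

Shared (l₁,l₂,l₃)=(5,1,6): N and (l;000)² cancel in I_A²/I_B².
A: Δ = 0!·10!·2!/13! = 1/858; Racah Σ t=0..0: t=0:+1/60480 = 1/60480; ⇒ 3j(5 1 6; 2 1 -3)² = 6/143, sgn -1
B: Δ = 0!·10!·2!/13! = 1/858; Racah Σ t=0..0: t=0:+1/30240 = 1/30240; ⇒ 3j(5 1 6; 2 0 -2)² = 16/429, sgn +1
I_A²/I_B² = (6/143)/(16/429) = 9/8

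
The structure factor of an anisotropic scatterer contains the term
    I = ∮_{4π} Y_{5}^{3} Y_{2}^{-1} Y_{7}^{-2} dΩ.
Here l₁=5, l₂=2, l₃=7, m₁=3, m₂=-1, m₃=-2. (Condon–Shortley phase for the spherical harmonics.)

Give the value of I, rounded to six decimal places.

0.107507

Rules hold: Σm=0, L=14 even, 3≤7≤7.
N = 11·5·15 = 825
Δ = 0!·10!·4!/15! = 1/15015
Racah Σ t=0..0: t=0:+1/57600 = 1/57600
⇒ 3j(5 2 7; 0 0 0)² = 21/715, sgn -1
Racah Σ t=0..0: t=0:+1/483840 = 1/483840
⇒ 3j(5 2 7; 3 -1 -2)² = 6/1001, sgn -1
4πI² = N·(3j₀)²·(3jₘ)² = 270/1859
I = +1·√(0.145239/4π) = 0.10750713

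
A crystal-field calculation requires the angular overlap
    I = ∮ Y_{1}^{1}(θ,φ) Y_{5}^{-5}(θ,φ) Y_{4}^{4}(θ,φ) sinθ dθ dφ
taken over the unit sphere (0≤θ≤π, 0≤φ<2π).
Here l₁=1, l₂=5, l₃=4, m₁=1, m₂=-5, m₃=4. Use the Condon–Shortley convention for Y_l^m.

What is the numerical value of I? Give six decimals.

Checks pass: Σm=0; 10 even; l₃=4∈[4,6].
(2·1+1)(2·5+1)(2·4+1) = 297
Δ: 2! 0! 8! / 11! → 1/495
sum: t=1:−1/576 = -1/576
3j²(1 5 4; 0 0 0) = Δ·Π!·Σ² = 5/99  (sign -1)
sum: t=0:+1/80640 = 1/80640
3j²(1 5 4; 1 -5 4) = Δ·Π!·Σ² = 1/11  (sign +1)
combine: 4πI² = 297·5/99·1/11 = 15/11
take √, sign -1: I = -0.32941575

-0.329416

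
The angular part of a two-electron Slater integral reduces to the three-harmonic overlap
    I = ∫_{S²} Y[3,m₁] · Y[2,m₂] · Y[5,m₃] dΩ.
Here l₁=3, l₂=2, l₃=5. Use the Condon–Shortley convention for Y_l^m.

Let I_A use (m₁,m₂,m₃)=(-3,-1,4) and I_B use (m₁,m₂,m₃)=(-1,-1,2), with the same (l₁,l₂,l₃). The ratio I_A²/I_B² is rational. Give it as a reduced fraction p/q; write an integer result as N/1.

Same 3,2,5: normalisation and zero-m 3j drop out of the ratio.
A: Δ: 0! 6! 4! / 11! → 1/2310; sum: t=0:+1/4320 = 1/4320; 3j²(3 2 5; -3 -1 4) = Δ·Π!·Σ² = 2/55  (sign -1)
B: Δ: 0! 6! 4! / 11! → 1/2310; sum: t=0:+1/288 = 1/288; 3j²(3 2 5; -1 -1 2) = Δ·Π!·Σ² = 1/22  (sign -1)
I_A²/I_B² = (2/55)/(1/22) = 4/5

4/5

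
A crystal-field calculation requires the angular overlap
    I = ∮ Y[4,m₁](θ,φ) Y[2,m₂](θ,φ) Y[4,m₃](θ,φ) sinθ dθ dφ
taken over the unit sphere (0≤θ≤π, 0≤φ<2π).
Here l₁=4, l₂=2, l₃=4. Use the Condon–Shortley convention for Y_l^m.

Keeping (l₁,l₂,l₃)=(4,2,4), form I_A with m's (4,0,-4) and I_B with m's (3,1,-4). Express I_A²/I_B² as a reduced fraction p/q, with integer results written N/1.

Same 4,2,4: normalisation and zero-m 3j drop out of the ratio.
A: Δ: 2! 6! 2! / 11! → 1/13860; sum: t=0:+1/2880 = 1/2880; 3j²(4 2 4; 4 0 -4) = Δ·Π!·Σ² = 28/495  (sign +1)
B: Δ: 2! 6! 2! / 11! → 1/13860; sum: t=1:−1/1440 = -1/1440; 3j²(4 2 4; 3 1 -4) = Δ·Π!·Σ² = 7/165  (sign -1)
I_A²/I_B² = (28/495)/(7/165) = 4/3

4/3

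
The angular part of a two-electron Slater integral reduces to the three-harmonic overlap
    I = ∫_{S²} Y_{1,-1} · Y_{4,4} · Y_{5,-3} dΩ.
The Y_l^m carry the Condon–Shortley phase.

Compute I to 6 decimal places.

Rules hold: Σm=0, L=10 even, 3≤5≤5.
N = 3·9·11 = 297
Δ = 0!·2!·8!/11! = 1/495
Racah Σ t=0..0: t=0:+1/576 = 1/576
⇒ 3j(1 4 5; 0 0 0)² = 5/99, sgn -1
Racah Σ t=0..0: t=0:+1/80640 = 1/80640
⇒ 3j(1 4 5; -1 4 -3)² = 1/495, sgn +1
4πI² = N·(3j₀)²·(3jₘ)² = 1/33
I = -1·√(0.030303/4π) = -0.04910640

-0.049106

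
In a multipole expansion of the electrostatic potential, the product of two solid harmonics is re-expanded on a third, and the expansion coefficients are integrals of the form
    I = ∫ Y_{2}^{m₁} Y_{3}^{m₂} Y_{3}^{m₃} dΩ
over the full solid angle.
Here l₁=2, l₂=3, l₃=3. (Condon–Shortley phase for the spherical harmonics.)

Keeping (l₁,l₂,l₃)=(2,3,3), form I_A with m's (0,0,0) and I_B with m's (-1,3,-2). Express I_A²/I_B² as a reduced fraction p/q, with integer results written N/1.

16/25

Shared (l₁,l₂,l₃)=(2,3,3): N and (l;000)² cancel in I_A²/I_B².
A: Δ = 2!·2!·4!/9! = 1/3780; Racah Σ t=0..2: t=0:+1/24 t=1:−1/4 t=2:+1/24 = -1/6; ⇒ 3j(2 3 3; 0 0 0)² = 4/105, sgn +1
B: Δ = 2!·2!·4!/9! = 1/3780; Racah Σ t=2..2: t=2:+1/48 = 1/48; ⇒ 3j(2 3 3; -1 3 -2)² = 5/84, sgn -1
I_A²/I_B² = (4/105)/(5/84) = 16/25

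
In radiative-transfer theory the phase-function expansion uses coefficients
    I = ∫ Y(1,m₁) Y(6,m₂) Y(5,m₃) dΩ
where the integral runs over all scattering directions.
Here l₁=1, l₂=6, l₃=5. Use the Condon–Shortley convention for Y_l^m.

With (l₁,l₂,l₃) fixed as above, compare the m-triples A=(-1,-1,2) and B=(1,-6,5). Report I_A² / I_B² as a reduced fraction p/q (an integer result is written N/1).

5/33

Shared (l₁,l₂,l₃)=(1,6,5): N and (l;000)² cancel in I_A²/I_B².
A: Δ = 2!·0!·10!/13! = 1/858; Racah Σ t=2..2: t=2:+1/60480 = 1/60480; ⇒ 3j(1 6 5; -1 -1 2)² = 5/429, sgn -1
B: Δ = 2!·0!·10!/13! = 1/858; Racah Σ t=0..0: t=0:+1/7257600 = 1/7257600; ⇒ 3j(1 6 5; 1 -6 5)² = 1/13, sgn +1
I_A²/I_B² = (5/429)/(1/13) = 5/33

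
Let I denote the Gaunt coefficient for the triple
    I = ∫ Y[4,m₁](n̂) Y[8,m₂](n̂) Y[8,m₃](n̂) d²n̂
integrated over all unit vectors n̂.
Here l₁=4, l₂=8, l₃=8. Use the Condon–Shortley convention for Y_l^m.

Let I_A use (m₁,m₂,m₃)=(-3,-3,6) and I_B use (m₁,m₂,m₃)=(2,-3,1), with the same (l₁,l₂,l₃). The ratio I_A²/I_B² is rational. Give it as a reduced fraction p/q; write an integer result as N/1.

l's match ⇒ only the (l;m) 3-j factors differ between A and B.
A: triangle coeff Δ(4,8,8) = 1/185175900; Σ_t [3,4]: t=3:−1/1045094400 t=4:+1/5748019200 = -1/1277337600; (3j)²=9/646 [(4 8 8; -3 -3 6)], sign=-1
B: triangle coeff Δ(4,8,8) = 1/185175900; Σ_t [0,2]: t=0:+1/58060800 t=1:−1/34836480 t=2:+1/209018880 = -1/149299200; (3j)²=77/25194 [(4 8 8; 2 -3 1)], sign=+1
I_A²/I_B² = (9/646)/(77/25194) = 351/77

351/77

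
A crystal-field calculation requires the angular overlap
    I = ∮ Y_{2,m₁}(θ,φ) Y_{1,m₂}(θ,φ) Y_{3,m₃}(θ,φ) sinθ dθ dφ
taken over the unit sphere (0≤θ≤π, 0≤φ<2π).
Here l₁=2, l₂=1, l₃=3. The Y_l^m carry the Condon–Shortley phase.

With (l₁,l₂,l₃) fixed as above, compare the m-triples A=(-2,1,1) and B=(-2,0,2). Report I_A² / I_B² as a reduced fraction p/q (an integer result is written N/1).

Shared (l₁,l₂,l₃)=(2,1,3): N and (l;000)² cancel in I_A²/I_B².
A: Δ = 0!·4!·2!/7! = 1/105; Racah Σ t=0..0: t=0:+1/48 = 1/48; ⇒ 3j(2 1 3; -2 1 1)² = 1/105, sgn +1
B: Δ = 0!·4!·2!/7! = 1/105; Racah Σ t=0..0: t=0:+1/24 = 1/24; ⇒ 3j(2 1 3; -2 0 2)² = 1/21, sgn -1
I_A²/I_B² = (1/105)/(1/21) = 1/5

1/5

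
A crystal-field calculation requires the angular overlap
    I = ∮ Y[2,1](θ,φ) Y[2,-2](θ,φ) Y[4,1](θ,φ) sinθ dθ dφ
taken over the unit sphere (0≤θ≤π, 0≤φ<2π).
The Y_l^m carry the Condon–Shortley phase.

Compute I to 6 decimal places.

Rules hold: Σm=0, L=8 even, 0≤4≤4.
N = 5·5·9 = 225
Δ = 0!·4!·4!/9! = 1/630
Racah Σ t=0..0: t=0:+1/16 = 1/16
⇒ 3j(2 2 4; 0 0 0)² = 2/35, sgn +1
Racah Σ t=0..0: t=0:+1/144 = 1/144
⇒ 3j(2 2 4; 1 -2 1)² = 1/126, sgn -1
4πI² = N·(3j₀)²·(3jₘ)² = 5/49
I = -1·√(0.102041/4π) = -0.09011188

-0.090112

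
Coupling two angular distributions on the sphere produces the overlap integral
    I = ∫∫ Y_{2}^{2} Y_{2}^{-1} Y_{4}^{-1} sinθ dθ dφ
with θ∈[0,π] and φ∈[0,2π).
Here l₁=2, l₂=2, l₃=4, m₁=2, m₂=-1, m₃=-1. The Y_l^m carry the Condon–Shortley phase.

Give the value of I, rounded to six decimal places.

m-sum 0 ✓  L=8 even ✓  0≤4≤4 ✓
Π(2lᵢ+1) = 5×5×9 = 225
triangle coeff Δ(2,2,4) = 1/630
Σ_t [0,0]: t=0:+1/16 = 1/16
(3j)²=2/35 [(2 2 4; 0 0 0)], sign=+1
Σ_t [0,0]: t=0:+1/144 = 1/144
(3j)²=1/126 [(2 2 4; 2 -1 -1)], sign=-1
⇒ 4πI² = 5/49
I = (-1)√(5/49/(4π)) = -0.09011188

-0.090112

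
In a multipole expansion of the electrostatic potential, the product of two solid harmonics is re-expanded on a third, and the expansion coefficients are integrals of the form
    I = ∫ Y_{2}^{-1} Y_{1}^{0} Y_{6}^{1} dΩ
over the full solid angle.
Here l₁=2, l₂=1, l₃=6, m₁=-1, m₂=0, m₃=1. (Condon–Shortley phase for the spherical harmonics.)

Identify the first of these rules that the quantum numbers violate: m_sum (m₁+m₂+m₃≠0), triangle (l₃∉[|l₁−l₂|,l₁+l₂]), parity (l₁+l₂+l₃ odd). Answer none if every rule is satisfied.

Σmᵢ = 0  ✓
l₃∈[|l₁−l₂|,l₁+l₂]=[1,3], have l₃=6  ✗
Σlᵢ = 9 ⇒ odd

triangle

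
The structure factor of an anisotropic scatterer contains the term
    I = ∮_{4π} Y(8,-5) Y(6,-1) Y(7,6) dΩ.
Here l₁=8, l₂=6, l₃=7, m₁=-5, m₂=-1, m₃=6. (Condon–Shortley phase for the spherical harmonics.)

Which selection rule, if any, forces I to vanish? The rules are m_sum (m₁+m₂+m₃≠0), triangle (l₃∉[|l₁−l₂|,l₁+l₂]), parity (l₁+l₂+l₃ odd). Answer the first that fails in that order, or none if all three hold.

parity

m₁+m₂+m₃ = -5 − 1 + 6 = 0  ✓
triangle: |8−6|=2 ≤ l₃=7 ≤ 8+6=14  ✓
parity: l₁+l₂+l₃ = 21 is odd  ✗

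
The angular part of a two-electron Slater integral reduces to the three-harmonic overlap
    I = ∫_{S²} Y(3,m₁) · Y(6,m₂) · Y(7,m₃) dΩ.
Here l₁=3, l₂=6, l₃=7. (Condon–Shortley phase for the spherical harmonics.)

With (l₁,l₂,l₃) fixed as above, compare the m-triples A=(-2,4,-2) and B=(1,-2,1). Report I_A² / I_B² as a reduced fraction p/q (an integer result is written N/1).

3200/529

Shared (l₁,l₂,l₃)=(3,6,7): N and (l;000)² cancel in I_A²/I_B².
A: Δ = 2!·4!·10!/17! = 1/2042040; Racah Σ t=1..2: t=1:−1/8709120 t=2:+1/967680 = 1/1088640; ⇒ 3j(3 6 7; -2 4 -2)² = 800/51051, sgn -1
B: Δ = 2!·4!·10!/17! = 1/2042040; Racah Σ t=0..2: t=0:+1/138240 t=1:−1/181440 t=2:+1/3870720 = 23/11612160; ⇒ 3j(3 6 7; 1 -2 1)² = 529/204204, sgn +1
I_A²/I_B² = (800/51051)/(529/204204) = 3200/529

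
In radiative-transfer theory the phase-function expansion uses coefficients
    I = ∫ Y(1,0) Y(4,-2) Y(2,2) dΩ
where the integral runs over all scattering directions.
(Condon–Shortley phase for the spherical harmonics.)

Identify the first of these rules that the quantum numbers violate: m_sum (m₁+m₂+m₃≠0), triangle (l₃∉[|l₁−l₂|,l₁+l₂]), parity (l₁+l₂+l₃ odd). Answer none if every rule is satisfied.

triangle

azimuthal sum: 0 − 2 + 2 = 0  ✓
3 ≤ 2 ≤ 5 (triangle on l)  ✗
L = 1 + 4 + 2 = 7 (odd)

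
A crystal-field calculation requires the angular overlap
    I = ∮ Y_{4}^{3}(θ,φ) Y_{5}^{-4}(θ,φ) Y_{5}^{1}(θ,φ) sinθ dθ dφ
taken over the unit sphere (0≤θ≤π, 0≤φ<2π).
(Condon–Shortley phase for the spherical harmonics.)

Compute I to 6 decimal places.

Checks pass: Σm=0; 14 even; l₃=5∈[1,9].
(2·4+1)(2·5+1)(2·5+1) = 1089
Δ: 4! 4! 6! / 15! → 1/3153150
sum: t=0:+1/69120 t=1:−1/1728 t=2:+1/576 t=3:−1/1728 t=4:+1/69120 = 7/11520
3j²(4 5 5; 0 0 0) = Δ·Π!·Σ² = 2/143  (sign -1)
sum: t=0:+1/17280 t=1:−1/103680 = 1/20736
3j²(4 5 5; 3 -4 1) = Δ·Π!·Σ² = 10/429  (sign +1)
combine: 4πI² = 1089·2/143·10/429 = 60/169
take √, sign -1: I = -0.16808437

-0.168084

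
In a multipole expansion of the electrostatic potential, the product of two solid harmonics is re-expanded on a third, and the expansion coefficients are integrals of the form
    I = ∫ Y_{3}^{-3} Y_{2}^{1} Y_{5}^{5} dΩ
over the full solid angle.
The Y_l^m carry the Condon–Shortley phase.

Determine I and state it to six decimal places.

0.000000

Σmᵢ = 3 ≠ 0, so the φ-integral vanishes; I = 0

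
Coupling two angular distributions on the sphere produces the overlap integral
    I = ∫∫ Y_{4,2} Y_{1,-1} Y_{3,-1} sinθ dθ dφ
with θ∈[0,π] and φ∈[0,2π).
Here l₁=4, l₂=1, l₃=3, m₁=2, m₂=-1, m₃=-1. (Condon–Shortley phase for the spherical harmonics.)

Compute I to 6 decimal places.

Rules hold: Σm=0, L=8 even, 3≤3≤5.
N = 9·3·7 = 189
Δ = 2!·6!·0!/9! = 1/252
Racah Σ t=1..1: t=1:−1/36 = -1/36
⇒ 3j(4 1 3; 0 0 0)² = 4/63, sgn +1
Racah Σ t=0..0: t=0:+1/96 = 1/96
⇒ 3j(4 1 3; 2 -1 -1)² = 5/84, sgn +1
4πI² = N·(3j₀)²·(3jₘ)² = 5/7
I = +1·√(0.714286/4π) = 0.23841361

0.238414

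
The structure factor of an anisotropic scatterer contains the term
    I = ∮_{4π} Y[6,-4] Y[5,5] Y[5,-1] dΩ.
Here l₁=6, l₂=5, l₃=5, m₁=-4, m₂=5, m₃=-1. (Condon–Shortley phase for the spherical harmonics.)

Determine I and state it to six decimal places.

Rules hold: Σm=0, L=16 even, 1≤5≤11.
N = 13·11·11 = 1573
Δ = 6!·6!·4!/17! = 1/28588560
Racah Σ t=1..5: t=1:−1/345600 t=2:+1/13824 t=3:−1/5184 t=4:+1/13824 t=5:−1/345600 = -7/129600
⇒ 3j(6 5 5; 0 0 0)² = 80/7293, sgn +1
Racah Σ t=6..6: t=6:+1/829440 = 1/829440
⇒ 3j(6 5 5; -4 5 -1)² = 225/9724, sgn +1
4πI² = N·(3j₀)²·(3jₘ)² = 1500/3757
I = +1·√(0.399255/4π) = 0.17824613

0.178246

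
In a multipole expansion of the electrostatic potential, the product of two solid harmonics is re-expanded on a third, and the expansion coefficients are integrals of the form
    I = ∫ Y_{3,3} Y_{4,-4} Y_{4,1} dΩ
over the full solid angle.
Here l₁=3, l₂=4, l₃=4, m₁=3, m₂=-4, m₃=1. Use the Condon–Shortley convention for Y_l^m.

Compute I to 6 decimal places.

0.000000

Σlᵢ=11 odd — θ-integrand is odd under cosθ→−cosθ; I=0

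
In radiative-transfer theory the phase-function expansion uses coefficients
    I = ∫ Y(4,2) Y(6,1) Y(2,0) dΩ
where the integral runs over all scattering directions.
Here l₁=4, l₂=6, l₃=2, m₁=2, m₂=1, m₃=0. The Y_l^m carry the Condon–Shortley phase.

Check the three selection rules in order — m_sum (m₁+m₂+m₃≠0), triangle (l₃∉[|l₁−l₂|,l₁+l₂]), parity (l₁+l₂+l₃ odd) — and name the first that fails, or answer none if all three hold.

m_sum

Σmᵢ = 3  ✗
l₃∈[|l₁−l₂|,l₁+l₂]=[2,10], have l₃=2
Σlᵢ = 12 ⇒ even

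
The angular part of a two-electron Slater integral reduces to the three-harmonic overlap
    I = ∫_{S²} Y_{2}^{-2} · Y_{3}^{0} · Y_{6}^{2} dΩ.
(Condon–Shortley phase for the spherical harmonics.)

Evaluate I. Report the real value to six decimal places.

|2−3|≤6≤2+3 violated ⇒ I = 0

0.000000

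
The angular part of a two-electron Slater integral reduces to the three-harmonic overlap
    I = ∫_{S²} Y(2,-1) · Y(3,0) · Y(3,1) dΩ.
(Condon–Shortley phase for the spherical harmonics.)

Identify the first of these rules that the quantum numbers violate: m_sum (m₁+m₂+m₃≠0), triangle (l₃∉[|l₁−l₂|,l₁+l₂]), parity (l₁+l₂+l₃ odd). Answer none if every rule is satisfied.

none

Σmᵢ = 0  ✓
l₃∈[|l₁−l₂|,l₁+l₂]=[1,5], have l₃=3  ✓
Σlᵢ = 8 ⇒ even  ✓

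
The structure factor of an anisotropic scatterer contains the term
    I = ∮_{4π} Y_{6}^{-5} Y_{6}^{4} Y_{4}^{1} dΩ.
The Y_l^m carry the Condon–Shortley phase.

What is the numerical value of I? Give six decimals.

Checks pass: Σm=0; 16 even; l₃=4∈[0,12].
(2·6+1)(2·6+1)(2·4+1) = 1521
Δ: 8! 4! 4! / 17! → 1/15315300
sum: t=2:+1/829440 t=3:−1/25920 t=4:+1/9216 t=5:−1/25920 t=6:+1/829440 = 7/207360
3j²(6 6 4; 0 0 0) = Δ·Π!·Σ² = 28/2431  (sign +1)
sum: t=7:−1/725760 t=8:+1/967680 = -1/2903040
3j²(6 6 4; -5 4 1) = Δ·Π!·Σ² = 5/3094  (sign +1)
combine: 4πI² = 1521·28/2431·5/3094 = 90/3179
take √, sign +1: I = 0.04746473

0.047465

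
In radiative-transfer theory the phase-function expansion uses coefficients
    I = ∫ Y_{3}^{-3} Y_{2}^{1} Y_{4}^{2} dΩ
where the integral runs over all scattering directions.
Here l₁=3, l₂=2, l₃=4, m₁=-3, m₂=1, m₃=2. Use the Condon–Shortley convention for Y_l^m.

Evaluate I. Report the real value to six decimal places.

Σlᵢ=9 odd — θ-integrand is odd under cosθ→−cosθ; I=0

0.000000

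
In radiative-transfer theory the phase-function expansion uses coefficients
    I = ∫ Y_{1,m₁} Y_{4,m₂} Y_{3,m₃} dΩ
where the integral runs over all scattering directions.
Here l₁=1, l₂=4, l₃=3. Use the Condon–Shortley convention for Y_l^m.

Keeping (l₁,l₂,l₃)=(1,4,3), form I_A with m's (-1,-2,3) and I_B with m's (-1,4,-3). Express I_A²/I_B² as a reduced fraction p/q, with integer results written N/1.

Same 1,4,3: normalisation and zero-m 3j drop out of the ratio.
A: Δ: 2! 0! 6! / 9! → 1/252; sum: t=2:+1/1440 = 1/1440; 3j²(1 4 3; -1 -2 3) = Δ·Π!·Σ² = 1/252  (sign +1)
B: Δ: 2! 0! 6! / 9! → 1/252; sum: t=2:+1/1440 = 1/1440; 3j²(1 4 3; -1 4 -3) = Δ·Π!·Σ² = 1/9  (sign +1)
I_A²/I_B² = (1/252)/(1/9) = 1/28

1/28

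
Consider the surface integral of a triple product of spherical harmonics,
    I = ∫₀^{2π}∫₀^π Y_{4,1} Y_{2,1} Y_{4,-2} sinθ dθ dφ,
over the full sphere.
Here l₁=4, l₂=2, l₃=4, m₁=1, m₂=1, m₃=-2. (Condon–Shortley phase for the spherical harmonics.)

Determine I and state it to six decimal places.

Checks pass: Σm=0; 10 even; l₃=4∈[2,6].
(2·4+1)(2·2+1)(2·4+1) = 405
Δ: 2! 6! 2! / 11! → 1/13860
sum: t=0:+1/192 t=1:−1/36 t=2:+1/192 = -5/288
3j²(4 2 4; 0 0 0) = Δ·Π!·Σ² = 20/693  (sign -1)
sum: t=1:−1/96 t=2:+1/240 = -1/160
3j²(4 2 4; 1 1 -2) = Δ·Π!·Σ² = 27/1540  (sign -1)
combine: 4πI² = 405·20/693·27/1540 = 1215/5929
take √, sign +1: I = 0.12770047

0.127700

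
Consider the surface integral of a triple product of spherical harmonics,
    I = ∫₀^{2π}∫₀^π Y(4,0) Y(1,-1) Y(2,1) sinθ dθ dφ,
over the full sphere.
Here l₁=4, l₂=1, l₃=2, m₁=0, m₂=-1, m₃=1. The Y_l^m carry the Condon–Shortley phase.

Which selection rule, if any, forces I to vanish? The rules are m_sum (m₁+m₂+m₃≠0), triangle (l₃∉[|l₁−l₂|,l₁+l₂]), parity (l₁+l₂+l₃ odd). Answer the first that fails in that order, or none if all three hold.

triangle

azimuthal sum: 0 − 1 + 1 = 0  ✓
3 ≤ 2 ≤ 5 (triangle on l)  ✗
L = 4 + 1 + 2 = 7 (odd)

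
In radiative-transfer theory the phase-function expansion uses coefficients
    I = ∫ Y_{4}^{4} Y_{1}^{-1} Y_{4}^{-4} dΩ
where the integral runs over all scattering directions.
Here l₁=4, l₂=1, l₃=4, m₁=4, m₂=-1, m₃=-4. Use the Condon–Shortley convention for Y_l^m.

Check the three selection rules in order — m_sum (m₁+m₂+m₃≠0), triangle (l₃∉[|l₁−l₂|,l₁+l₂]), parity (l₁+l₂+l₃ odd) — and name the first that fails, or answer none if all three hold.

m_sum

m₁+m₂+m₃ = 4 − 1 − 4 = -1  ✗
triangle: |4−1|=3 ≤ l₃=4 ≤ 4+1=5
parity: l₁+l₂+l₃ = 9 is odd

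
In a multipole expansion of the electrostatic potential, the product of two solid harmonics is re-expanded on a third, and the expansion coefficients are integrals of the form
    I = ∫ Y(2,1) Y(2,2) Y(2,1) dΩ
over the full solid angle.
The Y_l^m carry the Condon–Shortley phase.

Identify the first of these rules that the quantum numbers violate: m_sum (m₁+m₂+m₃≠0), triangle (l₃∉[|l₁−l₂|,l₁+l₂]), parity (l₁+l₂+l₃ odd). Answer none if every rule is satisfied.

m_sum

azimuthal sum: 1 + 2 + 1 = 4  ✗
0 ≤ 2 ≤ 4 (triangle on l)
L = 2 + 2 + 2 = 6 (even)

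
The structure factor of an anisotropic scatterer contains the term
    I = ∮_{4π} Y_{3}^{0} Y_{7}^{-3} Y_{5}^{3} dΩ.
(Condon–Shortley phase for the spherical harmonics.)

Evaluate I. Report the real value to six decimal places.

0.000000

L=15 odd ⇒ parity kills the (l;000) factor ⇒ I = 0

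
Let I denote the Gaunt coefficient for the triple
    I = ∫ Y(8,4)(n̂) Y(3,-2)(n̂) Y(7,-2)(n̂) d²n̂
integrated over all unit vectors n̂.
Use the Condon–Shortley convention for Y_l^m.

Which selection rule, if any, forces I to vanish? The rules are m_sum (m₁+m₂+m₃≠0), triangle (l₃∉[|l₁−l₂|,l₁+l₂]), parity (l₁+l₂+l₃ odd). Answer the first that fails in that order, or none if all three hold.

m₁+m₂+m₃ = 4 − 2 − 2 = 0  ✓
triangle: |8−3|=5 ≤ l₃=7 ≤ 8+3=11  ✓
parity: l₁+l₂+l₃ = 18 is even  ✓

none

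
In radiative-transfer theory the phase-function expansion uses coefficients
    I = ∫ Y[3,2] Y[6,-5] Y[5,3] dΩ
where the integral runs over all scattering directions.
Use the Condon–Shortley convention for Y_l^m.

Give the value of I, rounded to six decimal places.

-0.169016

Rules hold: Σm=0, L=14 even, 3≤5≤9.
N = 7·13·11 = 1001
Δ = 4!·2!·8!/15! = 1/675675
Racah Σ t=1..3: t=1:−1/8640 t=2:+1/2304 t=3:−1/8640 = 7/34560
⇒ 3j(3 6 5; 0 0 0)² = 7/429, sgn -1
Racah Σ t=0..1: t=0:+1/120960 t=1:−1/483840 = 1/161280
⇒ 3j(3 6 5; 2 -5 3)² = 2/91, sgn +1
4πI² = N·(3j₀)²·(3jₘ)² = 14/39
I = -1·√(0.358974/4π) = -0.16901560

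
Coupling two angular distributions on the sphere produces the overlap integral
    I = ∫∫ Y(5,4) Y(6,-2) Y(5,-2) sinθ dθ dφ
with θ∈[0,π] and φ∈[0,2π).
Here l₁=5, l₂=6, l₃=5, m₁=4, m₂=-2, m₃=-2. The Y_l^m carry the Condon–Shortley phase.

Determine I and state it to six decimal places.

Checks pass: Σm=0; 16 even; l₃=5∈[1,11].
(2·5+1)(2·6+1)(2·5+1) = 1573
Δ: 6! 4! 6! / 17! → 1/28588560
sum: t=1:−1/345600 t=2:+1/13824 t=3:−1/5184 t=4:+1/13824 t=5:−1/345600 = -7/129600
3j²(5 6 5; 0 0 0) = Δ·Π!·Σ² = 80/7293  (sign +1)
sum: t=0:+1/207360 t=1:−1/103680 = -1/207360
3j²(5 6 5; 4 -2 -2) = Δ·Π!·Σ² = 21/2431  (sign +1)
combine: 4πI² = 1573·80/7293·21/2431 = 560/3757
take √, sign +1: I = 0.10891018

0.108910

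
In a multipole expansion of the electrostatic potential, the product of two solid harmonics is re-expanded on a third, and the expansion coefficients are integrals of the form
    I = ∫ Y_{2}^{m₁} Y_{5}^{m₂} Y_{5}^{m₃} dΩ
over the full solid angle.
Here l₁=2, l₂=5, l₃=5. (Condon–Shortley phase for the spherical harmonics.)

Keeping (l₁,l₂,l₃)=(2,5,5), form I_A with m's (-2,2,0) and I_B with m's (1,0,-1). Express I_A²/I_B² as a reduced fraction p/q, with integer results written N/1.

l's match ⇒ only the (l;m) 3-j factors differ between A and B.
A: triangle coeff Δ(2,5,5) = 1/38610; Σ_t [2,2]: t=2:+1/2880 = 1/2880; (3j)²=14/429 [(2 5 5; -2 2 0)], sign=-1
B: triangle coeff Δ(2,5,5) = 1/38610; Σ_t [0,1]: t=0:+1/1440 t=1:−1/1152 = -1/5760; (3j)²=1/858 [(2 5 5; 1 0 -1)], sign=-1
I_A²/I_B² = (14/429)/(1/858) = 28/1

28/1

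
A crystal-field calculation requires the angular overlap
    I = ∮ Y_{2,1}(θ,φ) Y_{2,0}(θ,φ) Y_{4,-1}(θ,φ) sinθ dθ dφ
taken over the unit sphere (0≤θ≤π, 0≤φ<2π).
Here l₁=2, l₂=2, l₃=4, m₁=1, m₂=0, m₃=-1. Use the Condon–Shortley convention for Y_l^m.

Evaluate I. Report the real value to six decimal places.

Checks pass: Σm=0; 8 even; l₃=4∈[0,4].
(2·2+1)(2·2+1)(2·4+1) = 225
Δ: 0! 4! 4! / 9! → 1/630
sum: t=0:+1/16 = 1/16
3j²(2 2 4; 0 0 0) = Δ·Π!·Σ² = 2/35  (sign +1)
sum: t=0:+1/24 = 1/24
3j²(2 2 4; 1 0 -1) = Δ·Π!·Σ² = 1/21  (sign -1)
combine: 4πI² = 225·2/35·1/21 = 30/49
take √, sign -1: I = -0.22072812

-0.220728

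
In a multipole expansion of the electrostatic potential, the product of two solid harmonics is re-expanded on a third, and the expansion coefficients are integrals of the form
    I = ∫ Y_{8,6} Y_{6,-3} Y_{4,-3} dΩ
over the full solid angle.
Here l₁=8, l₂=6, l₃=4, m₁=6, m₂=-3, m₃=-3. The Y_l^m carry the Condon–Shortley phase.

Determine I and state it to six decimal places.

0.068401

Rules hold: Σm=0, L=18 even, 2≤4≤14.
N = 17·13·9 = 1989
Δ = 10!·6!·2!/19! = 1/23279256
Racah Σ t=4..6: t=4:+1/1658880 t=5:−1/518400 t=6:+1/1658880 = -1/1382400
⇒ 3j(8 6 4; 0 0 0)² = 504/46189, sgn -1
Racah Σ t=1..2: t=1:−1/87091200 t=2:+1/58060800 = 1/174182400
⇒ 3j(8 6 4; 6 -3 -3)² = 7/2584, sgn -1
4πI² = N·(3j₀)²·(3jₘ)² = 3969/67507
I = +1·√(0.0587939/4π) = 0.06840081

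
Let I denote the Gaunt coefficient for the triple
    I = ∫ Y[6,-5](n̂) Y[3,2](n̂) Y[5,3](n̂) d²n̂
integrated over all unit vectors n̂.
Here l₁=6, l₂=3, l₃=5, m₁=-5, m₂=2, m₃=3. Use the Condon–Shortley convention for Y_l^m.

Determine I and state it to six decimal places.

Checks pass: Σm=0; 14 even; l₃=5∈[3,9].
(2·6+1)(2·3+1)(2·5+1) = 1001
Δ: 4! 8! 2! / 15! → 1/675675
sum: t=1:−1/8640 t=2:+1/2304 t=3:−1/8640 = 7/34560
3j²(6 3 5; 0 0 0) = Δ·Π!·Σ² = 7/429  (sign -1)
sum: t=3:−1/483840 t=4:+1/120960 = 1/161280
3j²(6 3 5; -5 2 3) = Δ·Π!·Σ² = 2/91  (sign +1)
combine: 4πI² = 1001·7/429·2/91 = 14/39
take √, sign -1: I = -0.16901560

-0.169016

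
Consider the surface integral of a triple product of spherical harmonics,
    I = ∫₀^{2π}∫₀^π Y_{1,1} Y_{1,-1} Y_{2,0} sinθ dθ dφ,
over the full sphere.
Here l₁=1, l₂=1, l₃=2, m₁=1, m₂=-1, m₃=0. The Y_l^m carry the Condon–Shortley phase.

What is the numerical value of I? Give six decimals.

0.126157

m-sum 0 ✓  L=4 even ✓  0≤2≤2 ✓
Π(2lᵢ+1) = 3×3×5 = 45
triangle coeff Δ(1,1,2) = 1/30
Σ_t [0,0]: t=0:+1/1 = 1/1
(3j)²=2/15 [(1 1 2; 0 0 0)], sign=+1
Σ_t [0,0]: t=0:+1/4 = 1/4
(3j)²=1/30 [(1 1 2; 1 -1 0)], sign=+1
⇒ 4πI² = 1/5
I = (+1)√(1/5/(4π)) = 0.12615663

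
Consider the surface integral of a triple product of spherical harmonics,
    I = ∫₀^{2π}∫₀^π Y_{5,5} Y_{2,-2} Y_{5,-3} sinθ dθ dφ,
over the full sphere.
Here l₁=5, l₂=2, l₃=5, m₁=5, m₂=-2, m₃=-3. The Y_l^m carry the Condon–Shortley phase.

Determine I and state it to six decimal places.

Rules hold: Σm=0, L=12 even, 3≤5≤7.
N = 11·5·11 = 605
Δ = 2!·8!·2!/13! = 1/38610
Racah Σ t=0..2: t=0:+1/2880 t=1:−1/576 t=2:+1/2880 = -1/960
⇒ 3j(5 2 5; 0 0 0)² = 10/429, sgn +1
Racah Σ t=0..0: t=0:+1/161280 = 1/161280
⇒ 3j(5 2 5; 5 -2 -3)² = 1/143, sgn +1
4πI² = N·(3j₀)²·(3jₘ)² = 50/507
I = +1·√(0.0986193/4π) = 0.08858824

0.088588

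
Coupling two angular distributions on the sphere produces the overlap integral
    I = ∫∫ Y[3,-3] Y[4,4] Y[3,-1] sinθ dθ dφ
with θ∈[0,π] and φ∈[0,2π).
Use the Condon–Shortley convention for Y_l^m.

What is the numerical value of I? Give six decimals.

-0.166198

Rules hold: Σm=0, L=10 even, 1≤3≤7.
N = 7·9·7 = 441
Δ = 4!·2!·4!/11! = 1/34650
Racah Σ t=1..3: t=1:−1/72 t=2:+1/16 t=3:−1/72 = 5/144
⇒ 3j(3 4 3; 0 0 0)² = 2/77, sgn -1
Racah Σ t=4..4: t=4:+1/1152 = 1/1152
⇒ 3j(3 4 3; -3 4 -1)² = 1/33, sgn +1
4πI² = N·(3j₀)²·(3jₘ)² = 42/121
I = -1·√(0.347107/4π) = -0.16619847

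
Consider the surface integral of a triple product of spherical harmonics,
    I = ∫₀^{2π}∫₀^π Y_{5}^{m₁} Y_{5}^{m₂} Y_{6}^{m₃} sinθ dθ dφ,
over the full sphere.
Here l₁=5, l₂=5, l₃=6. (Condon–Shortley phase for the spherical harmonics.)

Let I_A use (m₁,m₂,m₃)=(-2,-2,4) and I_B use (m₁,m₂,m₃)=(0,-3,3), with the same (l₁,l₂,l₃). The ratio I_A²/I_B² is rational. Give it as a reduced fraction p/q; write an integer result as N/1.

Same 5,5,6: normalisation and zero-m 3j drop out of the ratio.
A: Δ: 4! 6! 6! / 17! → 1/28588560; sum: t=1:−1/207360 t=2:+1/57600 t=3:−1/207360 = 1/129600; 3j²(5 5 6; -2 -2 4) = Δ·Π!·Σ² = 168/12155  (sign +1)
B: Δ: 4! 6! 6! / 17! → 1/28588560; sum: t=0:+1/138240 t=1:−1/34560 t=2:+1/103680 = -1/82944; 3j²(5 5 6; 0 -3 3) = Δ·Π!·Σ² = 125/9724  (sign +1)
I_A²/I_B² = (168/12155)/(125/9724) = 672/625

672/625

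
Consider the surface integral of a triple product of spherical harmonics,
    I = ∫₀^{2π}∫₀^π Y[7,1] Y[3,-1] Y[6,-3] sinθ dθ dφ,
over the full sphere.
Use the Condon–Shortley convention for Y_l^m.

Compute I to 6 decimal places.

0.000000

1 − 1 − 3 = -3 ≠ 0: azimuthal integral kills it; I = 0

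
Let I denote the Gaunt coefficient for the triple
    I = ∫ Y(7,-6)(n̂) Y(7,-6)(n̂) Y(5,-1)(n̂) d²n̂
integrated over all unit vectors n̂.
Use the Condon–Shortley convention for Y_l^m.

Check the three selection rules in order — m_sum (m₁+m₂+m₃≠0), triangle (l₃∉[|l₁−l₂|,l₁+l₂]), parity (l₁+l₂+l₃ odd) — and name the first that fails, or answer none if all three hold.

m_sum

azimuthal sum: -6 − 6 − 1 = -13  ✗
0 ≤ 5 ≤ 14 (triangle on l)
L = 7 + 7 + 5 = 19 (odd)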